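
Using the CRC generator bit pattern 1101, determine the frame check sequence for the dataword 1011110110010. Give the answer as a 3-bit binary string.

001

Append 3 zeros: 1011110110010000. Divide by 1101 (XOR where the leading bit is 1):
  pos 0: 1011 XOR 1101 = 0110
  pos 1: 1101 XOR 1101 = 0000
  pos 5: 1011 XOR 1101 = 0110
  pos 6: 1100 XOR 1101 = 0001
  pos 9: 1010 XOR 1101 = 0111
  pos 10: 1110 XOR 1101 = 0011
  pos 12: 1100 XOR 1101 = 0001
Remainder (last 3 bits) = 001. This is the CRC / FCS.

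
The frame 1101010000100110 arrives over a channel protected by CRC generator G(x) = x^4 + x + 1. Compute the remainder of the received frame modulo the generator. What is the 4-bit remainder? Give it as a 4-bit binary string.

0000

Modulo-2 division of 1101010000100110 by 10011:
  pos 0: 11010 XOR 10011 = 01001
  pos 1: 10011 XOR 10011 = 00000
  pos 10: 10011 XOR 10011 = 00000
Remainder = 0000 (zero — the frame passes the CRC check).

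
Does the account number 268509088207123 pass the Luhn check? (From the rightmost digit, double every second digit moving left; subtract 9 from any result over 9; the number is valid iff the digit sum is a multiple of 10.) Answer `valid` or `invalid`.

invalid

From the right, keep odd positions and double even positions (subtract 9 from any doubled value over 9):
  doubled (positions 2,4,...): 4 5 4 7 9 1 3 → sum 33
  kept (positions 1,3,...): 3 1 0 8 0 0 8 2 → sum 22
Total = 55.
55 mod 10 = 5, so the number is invalid.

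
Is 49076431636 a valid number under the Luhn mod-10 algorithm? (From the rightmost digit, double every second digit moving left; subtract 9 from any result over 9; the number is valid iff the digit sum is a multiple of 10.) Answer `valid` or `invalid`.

invalid

From the right, keep odd positions and double even positions (subtract 9 from any doubled value over 9):
  doubled (positions 2,4,...): 6 2 8 5 9 → sum 30
  kept (positions 1,3,...): 6 6 3 6 0 4 → sum 25
Total = 55.
55 mod 10 = 5, so the number is invalid.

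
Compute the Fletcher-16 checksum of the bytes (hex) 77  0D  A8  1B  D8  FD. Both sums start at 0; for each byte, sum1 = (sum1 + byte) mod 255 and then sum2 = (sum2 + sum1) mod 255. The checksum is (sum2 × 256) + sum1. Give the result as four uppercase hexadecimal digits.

Running sums (mod 255):
  after byte 0 (77): sum1=119, sum2=119
  after byte 1 (0D): sum1=132, sum2=251
  after byte 2 (A8): sum1=45, sum2=41
  after byte 3 (1B): sum1=72, sum2=113
  after byte 4 (D8): sum1=33, sum2=146
  after byte 5 (FD): sum1=31, sum2=177
Checksum = sum2·256 + sum1 = 177·256 + 31 = 45343 = 0xB11F.

B11F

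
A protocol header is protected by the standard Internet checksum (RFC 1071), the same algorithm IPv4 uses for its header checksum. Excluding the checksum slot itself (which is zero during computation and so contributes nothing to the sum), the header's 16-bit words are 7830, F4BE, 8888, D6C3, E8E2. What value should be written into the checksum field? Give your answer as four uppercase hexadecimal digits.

4AE1

One's-complement addition (fold any carry out of bit 15 back into bit 0):
  0x7830 + 0xF4BE = 0x16CEE → wrap carry → 0x6CEF
  0x6CEF + 0x8888 = 0x0F577
  0xF577 + 0xD6C3 = 0x1CC3A → wrap carry → 0xCC3B
  0xCC3B + 0xE8E2 = 0x1B51D → wrap carry → 0xB51E
One's-complement sum = 0xB51E.
Checksum = ~0xB51E & 0xFFFF = 0x4AE1.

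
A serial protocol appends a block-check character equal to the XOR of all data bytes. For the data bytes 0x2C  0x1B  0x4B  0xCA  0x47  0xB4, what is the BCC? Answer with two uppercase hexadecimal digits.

45

XOR the bytes together:
  start with 0x2C
  0x2C ⊕ 0x1B = 0x37
  0x37 ⊕ 0x4B = 0x7C
  0x7C ⊕ 0xCA = 0xB6
  0xB6 ⊕ 0x47 = 0xF1
  0xF1 ⊕ 0xB4 = 0x45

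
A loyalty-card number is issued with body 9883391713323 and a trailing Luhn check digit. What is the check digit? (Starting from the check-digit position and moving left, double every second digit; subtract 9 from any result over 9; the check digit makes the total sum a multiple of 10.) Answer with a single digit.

0

Partial digits right→left: 3 2 3 3 1 7 1 9 3 3 8 8 9
Double every second digit counting from the check-digit position (so the 1st, 3rd, 5th, ... of the partial from the right).
  doubled (with −9 where >9): 6 6 2 2 6 7 9 → sum 38
  kept as-is: 2 3 7 9 3 8 → sum 32
Total = 38 + 32 = 70.
Check digit = (10 − (70 mod 10)) mod 10 = 0.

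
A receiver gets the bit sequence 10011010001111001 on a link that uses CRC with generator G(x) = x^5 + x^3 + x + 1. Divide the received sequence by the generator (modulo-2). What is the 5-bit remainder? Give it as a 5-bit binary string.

10000

Modulo-2 division of 10011010001111001 by 101011:
  pos 0: 100110 XOR 101011 = 001101
  pos 2: 110110 XOR 101011 = 011101
  pos 3: 111010 XOR 101011 = 010001
  pos 4: 100010 XOR 101011 = 001001
  pos 6: 100111 XOR 101011 = 001100
  pos 8: 110011 XOR 101011 = 011000
  pos 9: 110000 XOR 101011 = 011011
  pos 10: 110110 XOR 101011 = 011101
  pos 11: 111011 XOR 101011 = 010000
Remainder = 10000 (nonzero — an error is detected).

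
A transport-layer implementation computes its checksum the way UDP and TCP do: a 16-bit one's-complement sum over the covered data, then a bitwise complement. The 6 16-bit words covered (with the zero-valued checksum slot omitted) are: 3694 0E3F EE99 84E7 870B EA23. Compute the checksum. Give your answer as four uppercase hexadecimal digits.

One's-complement addition (fold any carry out of bit 15 back into bit 0):
  0x3694 + 0x0E3F = 0x044D3
  0x44D3 + 0xEE99 = 0x1336C → wrap carry → 0x336D
  0x336D + 0x84E7 = 0x0B854
  0xB854 + 0x870B = 0x13F5F → wrap carry → 0x3F60
  0x3F60 + 0xEA23 = 0x12983 → wrap carry → 0x2984
One's-complement sum = 0x2984.
Checksum = ~0x2984 & 0xFFFF = 0xD67B.

D67B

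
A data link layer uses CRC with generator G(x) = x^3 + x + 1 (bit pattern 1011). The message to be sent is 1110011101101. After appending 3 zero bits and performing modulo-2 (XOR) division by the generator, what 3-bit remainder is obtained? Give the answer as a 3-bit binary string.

Append 3 zeros: 1110011101101000. Divide by 1011 (XOR where the leading bit is 1):
  pos 0: 1110 XOR 1011 = 0101
  pos 1: 1010 XOR 1011 = 0001
  pos 4: 1111 XOR 1011 = 0100
  pos 5: 1000 XOR 1011 = 0011
  pos 7: 1111 XOR 1011 = 0100
  pos 8: 1000 XOR 1011 = 0011
  pos 10: 1110 XOR 1011 = 0101
  pos 11: 1010 XOR 1011 = 0001
Remainder (last 3 bits) = 010. This is the CRC / FCS.

010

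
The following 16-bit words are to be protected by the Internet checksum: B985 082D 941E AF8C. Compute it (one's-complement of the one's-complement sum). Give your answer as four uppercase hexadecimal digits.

One's-complement addition (fold any carry out of bit 15 back into bit 0):
  0xB985 + 0x082D = 0x0C1B2
  0xC1B2 + 0x941E = 0x155D0 → wrap carry → 0x55D1
  0x55D1 + 0xAF8C = 0x1055D → wrap carry → 0x055E
One's-complement sum = 0x055E.
Checksum = ~0x055E & 0xFFFF = 0xFAA1.

FAA1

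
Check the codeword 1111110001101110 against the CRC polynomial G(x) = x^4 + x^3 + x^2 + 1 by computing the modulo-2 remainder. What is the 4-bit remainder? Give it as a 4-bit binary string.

1000

Modulo-2 division of 1111110001101110 by 11101:
  pos 0: 11111 XOR 11101 = 00010
  pos 3: 10100 XOR 11101 = 01001
  pos 4: 10010 XOR 11101 = 01111
  pos 5: 11111 XOR 11101 = 00010
  pos 8: 10101 XOR 11101 = 01000
  pos 9: 10001 XOR 11101 = 01100
  pos 10: 11001 XOR 11101 = 00100
Remainder = 1000 (nonzero — an error is detected).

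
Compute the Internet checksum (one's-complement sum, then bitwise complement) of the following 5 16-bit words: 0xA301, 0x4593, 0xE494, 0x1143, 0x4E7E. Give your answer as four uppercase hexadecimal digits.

One's-complement addition (fold any carry out of bit 15 back into bit 0):
  0xA301 + 0x4593 = 0x0E894
  0xE894 + 0xE494 = 0x1CD28 → wrap carry → 0xCD29
  0xCD29 + 0x1143 = 0x0DE6C
  0xDE6C + 0x4E7E = 0x12CEA → wrap carry → 0x2CEB
One's-complement sum = 0x2CEB.
Checksum = ~0x2CEB & 0xFFFF = 0xD314.

D314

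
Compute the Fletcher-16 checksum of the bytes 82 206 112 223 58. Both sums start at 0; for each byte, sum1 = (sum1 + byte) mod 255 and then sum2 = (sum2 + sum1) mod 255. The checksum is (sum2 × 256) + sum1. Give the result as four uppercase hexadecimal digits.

Running sums (mod 255):
  after byte 0 (82): sum1=82, sum2=82
  after byte 1 (206): sum1=33, sum2=115
  after byte 2 (112): sum1=145, sum2=5
  after byte 3 (223): sum1=113, sum2=118
  after byte 4 (58): sum1=171, sum2=34
Checksum = sum2·256 + sum1 = 34·256 + 171 = 8875 = 0x22AB.

22AB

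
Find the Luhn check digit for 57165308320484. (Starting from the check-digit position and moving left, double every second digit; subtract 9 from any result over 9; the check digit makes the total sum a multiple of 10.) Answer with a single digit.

Partial digits right→left: 4 8 4 0 2 3 8 0 3 5 6 1 7 5
Double every second digit counting from the check-digit position (so the 1st, 3rd, 5th, ... of the partial from the right).
  doubled (with −9 where >9): 8 8 4 7 6 3 5 → sum 41
  kept as-is: 8 0 3 0 5 1 5 → sum 22
Total = 41 + 22 = 63.
Check digit = (10 − (63 mod 10)) mod 10 = 7.

7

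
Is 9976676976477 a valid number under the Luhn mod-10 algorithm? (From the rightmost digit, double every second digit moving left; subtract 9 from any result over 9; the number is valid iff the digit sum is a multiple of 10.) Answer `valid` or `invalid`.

From the right, keep odd positions and double even positions (subtract 9 from any doubled value over 9):
  doubled (positions 2,4,...): 5 3 9 5 3 9 → sum 34
  kept (positions 1,3,...): 7 4 7 6 6 7 9 → sum 46
Total = 80.
80 mod 10 = 0, so the number is valid.

valid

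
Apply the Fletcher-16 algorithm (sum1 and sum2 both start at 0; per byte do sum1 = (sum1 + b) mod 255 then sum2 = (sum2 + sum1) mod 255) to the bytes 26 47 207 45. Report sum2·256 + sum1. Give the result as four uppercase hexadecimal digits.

Running sums (mod 255):
  after byte 0 (26): sum1=26, sum2=26
  after byte 1 (47): sum1=73, sum2=99
  after byte 2 (207): sum1=25, sum2=124
  after byte 3 (45): sum1=70, sum2=194
Checksum = sum2·256 + sum1 = 194·256 + 70 = 49734 = 0xC246.

C246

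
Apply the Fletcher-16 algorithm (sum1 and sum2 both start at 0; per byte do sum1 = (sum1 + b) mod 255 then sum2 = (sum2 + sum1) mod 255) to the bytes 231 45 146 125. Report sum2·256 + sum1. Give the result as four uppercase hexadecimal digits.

Running sums (mod 255):
  after byte 0 (231): sum1=231, sum2=231
  after byte 1 (45): sum1=21, sum2=252
  after byte 2 (146): sum1=167, sum2=164
  after byte 3 (125): sum1=37, sum2=201
Checksum = sum2·256 + sum1 = 201·256 + 37 = 51493 = 0xC925.

C925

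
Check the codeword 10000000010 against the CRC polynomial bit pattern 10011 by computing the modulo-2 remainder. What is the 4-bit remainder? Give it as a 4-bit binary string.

Modulo-2 division of 10000000010 by 10011:
  pos 0: 10000 XOR 10011 = 00011
  pos 3: 11000 XOR 10011 = 01011
  pos 4: 10110 XOR 10011 = 00101
  pos 6: 10110 XOR 10011 = 00101
Remainder = 0101 (nonzero — an error is detected).

0101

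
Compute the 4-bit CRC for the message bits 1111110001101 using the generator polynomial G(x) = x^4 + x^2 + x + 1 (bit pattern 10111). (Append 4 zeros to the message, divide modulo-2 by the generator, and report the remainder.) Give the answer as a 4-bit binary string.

Append 4 zeros: 11111100011010000. Divide by 10111 (XOR where the leading bit is 1):
  pos 0: 11111 XOR 10111 = 01000
  pos 1: 10001 XOR 10111 = 00110
  pos 3: 11000 XOR 10111 = 01111
  pos 4: 11110 XOR 10111 = 01001
  pos 5: 10011 XOR 10111 = 00100
  pos 7: 10010 XOR 10111 = 00101
  pos 9: 10110 XOR 10111 = 00001
Remainder (last 4 bits) = 1000. This is the CRC / FCS.

1000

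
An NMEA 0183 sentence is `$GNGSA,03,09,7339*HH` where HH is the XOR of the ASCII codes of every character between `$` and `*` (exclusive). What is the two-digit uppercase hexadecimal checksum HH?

74

XOR the ASCII codes of the payload characters:
  'G' = 0x47 → acc = 0x47
  'N' = 0x4E → acc = 0x09
  'G' = 0x47 → acc = 0x4E
  'S' = 0x53 → acc = 0x1D
  'A' = 0x41 → acc = 0x5C
  ',' = 0x2C → acc = 0x70
  '0' = 0x30 → acc = 0x40
  '3' = 0x33 → acc = 0x73
  ',' = 0x2C → acc = 0x5F
  '0' = 0x30 → acc = 0x6F
  '9' = 0x39 → acc = 0x56
  ',' = 0x2C → acc = 0x7A
  '7' = 0x37 → acc = 0x4D
  '3' = 0x33 → acc = 0x7E
  '3' = 0x33 → acc = 0x4D
  '9' = 0x39 → acc = 0x74
Checksum = 0x74.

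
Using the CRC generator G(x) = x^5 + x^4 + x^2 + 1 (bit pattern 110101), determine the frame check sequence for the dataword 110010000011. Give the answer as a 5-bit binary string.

Append 5 zeros: 11001000001100000. Divide by 110101 (XOR where the leading bit is 1):
  pos 0: 110010 XOR 110101 = 000111
  pos 3: 111000 XOR 110101 = 001101
  pos 5: 110101 XOR 110101 = 000000
  pos 11: 100000 XOR 110101 = 010101
Remainder (last 5 bits) = 10101. This is the CRC / FCS.

10101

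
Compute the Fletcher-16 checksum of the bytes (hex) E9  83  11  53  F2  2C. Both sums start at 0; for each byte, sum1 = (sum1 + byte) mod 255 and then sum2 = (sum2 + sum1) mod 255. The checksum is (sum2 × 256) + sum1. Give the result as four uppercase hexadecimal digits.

5DF0

Running sums (mod 255):
  after byte 0 (E9): sum1=233, sum2=233
  after byte 1 (83): sum1=109, sum2=87
  after byte 2 (11): sum1=126, sum2=213
  after byte 3 (53): sum1=209, sum2=167
  after byte 4 (F2): sum1=196, sum2=108
  after byte 5 (2C): sum1=240, sum2=93
Checksum = sum2·256 + sum1 = 93·256 + 240 = 24048 = 0x5DF0.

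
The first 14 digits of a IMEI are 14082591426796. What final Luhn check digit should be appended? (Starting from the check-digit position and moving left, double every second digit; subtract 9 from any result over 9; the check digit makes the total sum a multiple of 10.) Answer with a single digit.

Partial digits right→left: 6 9 7 6 2 4 1 9 5 2 8 0 4 1
Double every second digit counting from the check-digit position (so the 1st, 3rd, 5th, ... of the partial from the right).
  doubled (with −9 where >9): 3 5 4 2 1 7 8 → sum 30
  kept as-is: 9 6 4 9 2 0 1 → sum 31
Total = 30 + 31 = 61.
Check digit = (10 − (61 mod 10)) mod 10 = 9.

9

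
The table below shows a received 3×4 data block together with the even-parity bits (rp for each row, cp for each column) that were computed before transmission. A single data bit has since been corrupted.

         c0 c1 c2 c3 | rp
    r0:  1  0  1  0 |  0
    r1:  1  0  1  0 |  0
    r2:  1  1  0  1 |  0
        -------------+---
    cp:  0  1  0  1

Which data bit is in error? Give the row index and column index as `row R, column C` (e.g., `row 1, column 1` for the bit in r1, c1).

row 2, column 0

Recompute each row's even parity and compare to rp:
  r0: data parity 0, sent rp 0 → ok
  r1: data parity 0, sent rp 0 → ok
  r2: data parity 1, sent rp 0 → mismatch
Recompute each column's even parity and compare to cp:
  c0: data parity 1, sent cp 0 → mismatch
  c1: data parity 1, sent cp 1 → ok
  c2: data parity 0, sent cp 0 → ok
  c3: data parity 1, sent cp 1 → ok
Exactly one row (r2) and one column (c0) fail → the flipped bit is at their intersection.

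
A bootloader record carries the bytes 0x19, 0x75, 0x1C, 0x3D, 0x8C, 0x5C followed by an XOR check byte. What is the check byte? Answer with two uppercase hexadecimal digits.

9D

XOR the bytes together:
  start with 0x19
  0x19 ⊕ 0x75 = 0x6C
  0x6C ⊕ 0x1C = 0x70
  0x70 ⊕ 0x3D = 0x4D
  0x4D ⊕ 0x8C = 0xC1
  0xC1 ⊕ 0x5C = 0x9D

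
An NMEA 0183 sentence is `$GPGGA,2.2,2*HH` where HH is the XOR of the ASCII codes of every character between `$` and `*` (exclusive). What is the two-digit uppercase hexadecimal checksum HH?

XOR the ASCII codes of the payload characters:
  'G' = 0x47 → acc = 0x47
  'P' = 0x50 → acc = 0x17
  'G' = 0x47 → acc = 0x50
  'G' = 0x47 → acc = 0x17
  'A' = 0x41 → acc = 0x56
  ',' = 0x2C → acc = 0x7A
  '2' = 0x32 → acc = 0x48
  '.' = 0x2E → acc = 0x66
  '2' = 0x32 → acc = 0x54
  ',' = 0x2C → acc = 0x78
  '2' = 0x32 → acc = 0x4A
Checksum = 0x4A.

4A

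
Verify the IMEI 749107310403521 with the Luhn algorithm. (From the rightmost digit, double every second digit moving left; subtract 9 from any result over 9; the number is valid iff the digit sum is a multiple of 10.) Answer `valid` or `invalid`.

From the right, keep odd positions and double even positions (subtract 9 from any doubled value over 9):
  doubled (positions 2,4,...): 4 6 8 2 5 2 8 → sum 35
  kept (positions 1,3,...): 1 5 0 0 3 0 9 7 → sum 25
Total = 60.
60 mod 10 = 0, so the number is valid.

valid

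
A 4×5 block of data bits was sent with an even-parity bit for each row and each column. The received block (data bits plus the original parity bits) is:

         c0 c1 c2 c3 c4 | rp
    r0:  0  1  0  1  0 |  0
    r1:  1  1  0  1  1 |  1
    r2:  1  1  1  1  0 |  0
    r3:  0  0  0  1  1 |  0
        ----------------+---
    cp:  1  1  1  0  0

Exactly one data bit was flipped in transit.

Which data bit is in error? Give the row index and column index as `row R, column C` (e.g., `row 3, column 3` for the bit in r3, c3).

Recompute each row's even parity and compare to rp:
  r0: data parity 0, sent rp 0 → ok
  r1: data parity 0, sent rp 1 → mismatch
  r2: data parity 0, sent rp 0 → ok
  r3: data parity 0, sent rp 0 → ok
Recompute each column's even parity and compare to cp:
  c0: data parity 0, sent cp 1 → mismatch
  c1: data parity 1, sent cp 1 → ok
  c2: data parity 1, sent cp 1 → ok
  c3: data parity 0, sent cp 0 → ok
  c4: data parity 0, sent cp 0 → ok
Exactly one row (r1) and one column (c0) fail → the flipped bit is at their intersection.

row 1, column 0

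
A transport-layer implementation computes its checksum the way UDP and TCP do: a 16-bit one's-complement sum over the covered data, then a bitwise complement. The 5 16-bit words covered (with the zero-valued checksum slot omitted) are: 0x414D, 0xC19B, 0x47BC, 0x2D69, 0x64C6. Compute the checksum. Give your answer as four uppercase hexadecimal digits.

232B

One's-complement addition (fold any carry out of bit 15 back into bit 0):
  0x414D + 0xC19B = 0x102E8 → wrap carry → 0x02E9
  0x02E9 + 0x47BC = 0x04AA5
  0x4AA5 + 0x2D69 = 0x0780E
  0x780E + 0x64C6 = 0x0DCD4
One's-complement sum = 0xDCD4.
Checksum = ~0xDCD4 & 0xFFFF = 0x232B.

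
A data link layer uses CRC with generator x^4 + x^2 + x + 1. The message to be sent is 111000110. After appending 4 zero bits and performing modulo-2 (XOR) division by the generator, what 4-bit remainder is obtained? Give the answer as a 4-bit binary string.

0100

Append 4 zeros: 1110001100000. Divide by 10111 (XOR where the leading bit is 1):
  pos 0: 11100 XOR 10111 = 01011
  pos 1: 10110 XOR 10111 = 00001
  pos 5: 11100 XOR 10111 = 01011
  pos 6: 10110 XOR 10111 = 00001
Remainder (last 4 bits) = 0100. This is the CRC / FCS.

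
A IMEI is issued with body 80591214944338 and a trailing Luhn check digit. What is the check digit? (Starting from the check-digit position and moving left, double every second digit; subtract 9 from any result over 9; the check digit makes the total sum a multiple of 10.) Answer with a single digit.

7

Partial digits right→left: 8 3 3 4 4 9 4 1 2 1 9 5 0 8
Double every second digit counting from the check-digit position (so the 1st, 3rd, 5th, ... of the partial from the right).
  doubled (with −9 where >9): 7 6 8 8 4 9 0 → sum 42
  kept as-is: 3 4 9 1 1 5 8 → sum 31
Total = 42 + 31 = 73.
Check digit = (10 − (73 mod 10)) mod 10 = 7.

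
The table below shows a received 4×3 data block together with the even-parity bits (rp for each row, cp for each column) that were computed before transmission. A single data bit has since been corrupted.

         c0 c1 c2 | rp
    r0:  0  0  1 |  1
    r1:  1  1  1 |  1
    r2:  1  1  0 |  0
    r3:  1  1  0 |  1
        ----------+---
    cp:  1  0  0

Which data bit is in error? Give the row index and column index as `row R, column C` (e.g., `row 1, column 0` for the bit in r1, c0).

row 3, column 1

Recompute each row's even parity and compare to rp:
  r0: data parity 1, sent rp 1 → ok
  r1: data parity 1, sent rp 1 → ok
  r2: data parity 0, sent rp 0 → ok
  r3: data parity 0, sent rp 1 → mismatch
Recompute each column's even parity and compare to cp:
  c0: data parity 1, sent cp 1 → ok
  c1: data parity 1, sent cp 0 → mismatch
  c2: data parity 0, sent cp 0 → ok
Exactly one row (r3) and one column (c1) fail → the flipped bit is at their intersection.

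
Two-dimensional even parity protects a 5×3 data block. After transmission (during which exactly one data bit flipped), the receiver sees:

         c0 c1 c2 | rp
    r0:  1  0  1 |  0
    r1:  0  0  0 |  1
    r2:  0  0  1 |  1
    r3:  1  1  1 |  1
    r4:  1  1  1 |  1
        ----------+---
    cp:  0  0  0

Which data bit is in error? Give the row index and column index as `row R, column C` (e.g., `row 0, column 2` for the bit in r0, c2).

Recompute each row's even parity and compare to rp:
  r0: data parity 0, sent rp 0 → ok
  r1: data parity 0, sent rp 1 → mismatch
  r2: data parity 1, sent rp 1 → ok
  r3: data parity 1, sent rp 1 → ok
  r4: data parity 1, sent rp 1 → ok
Recompute each column's even parity and compare to cp:
  c0: data parity 1, sent cp 0 → mismatch
  c1: data parity 0, sent cp 0 → ok
  c2: data parity 0, sent cp 0 → ok
Exactly one row (r1) and one column (c0) fail → the flipped bit is at their intersection.

row 1, column 0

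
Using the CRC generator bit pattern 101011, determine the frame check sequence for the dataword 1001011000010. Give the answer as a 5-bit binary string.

Append 5 zeros: 100101100001000000. Divide by 101011 (XOR where the leading bit is 1):
  pos 0: 100101 XOR 101011 = 001110
  pos 2: 111010 XOR 101011 = 010001
  pos 3: 100010 XOR 101011 = 001001
  pos 5: 100100 XOR 101011 = 001111
  pos 7: 111110 XOR 101011 = 010101
  pos 8: 101010 XOR 101011 = 000001
Remainder (last 5 bits) = 10000. This is the CRC / FCS.

10000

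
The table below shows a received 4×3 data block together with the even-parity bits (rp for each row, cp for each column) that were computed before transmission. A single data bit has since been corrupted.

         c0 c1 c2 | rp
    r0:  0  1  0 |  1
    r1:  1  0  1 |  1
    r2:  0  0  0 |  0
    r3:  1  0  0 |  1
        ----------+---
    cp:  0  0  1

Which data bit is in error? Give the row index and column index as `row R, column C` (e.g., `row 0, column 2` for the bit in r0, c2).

row 1, column 1

Recompute each row's even parity and compare to rp:
  r0: data parity 1, sent rp 1 → ok
  r1: data parity 0, sent rp 1 → mismatch
  r2: data parity 0, sent rp 0 → ok
  r3: data parity 1, sent rp 1 → ok
Recompute each column's even parity and compare to cp:
  c0: data parity 0, sent cp 0 → ok
  c1: data parity 1, sent cp 0 → mismatch
  c2: data parity 1, sent cp 1 → ok
Exactly one row (r1) and one column (c1) fail → the flipped bit is at their intersection.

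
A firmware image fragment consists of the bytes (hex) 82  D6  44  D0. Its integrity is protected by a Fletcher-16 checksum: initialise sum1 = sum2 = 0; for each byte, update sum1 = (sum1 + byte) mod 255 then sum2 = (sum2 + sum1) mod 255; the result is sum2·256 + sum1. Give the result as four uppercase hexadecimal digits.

E76E

Running sums (mod 255):
  after byte 0 (82): sum1=130, sum2=130
  after byte 1 (D6): sum1=89, sum2=219
  after byte 2 (44): sum1=157, sum2=121
  after byte 3 (D0): sum1=110, sum2=231
Checksum = sum2·256 + sum1 = 231·256 + 110 = 59246 = 0xE76E.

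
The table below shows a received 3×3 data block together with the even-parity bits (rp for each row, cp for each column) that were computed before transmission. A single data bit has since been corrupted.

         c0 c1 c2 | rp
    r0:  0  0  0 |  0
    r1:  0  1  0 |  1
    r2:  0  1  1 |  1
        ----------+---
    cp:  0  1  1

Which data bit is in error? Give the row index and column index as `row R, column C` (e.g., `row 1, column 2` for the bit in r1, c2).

Recompute each row's even parity and compare to rp:
  r0: data parity 0, sent rp 0 → ok
  r1: data parity 1, sent rp 1 → ok
  r2: data parity 0, sent rp 1 → mismatch
Recompute each column's even parity and compare to cp:
  c0: data parity 0, sent cp 0 → ok
  c1: data parity 0, sent cp 1 → mismatch
  c2: data parity 1, sent cp 1 → ok
Exactly one row (r2) and one column (c1) fail → the flipped bit is at their intersection.

row 2, column 1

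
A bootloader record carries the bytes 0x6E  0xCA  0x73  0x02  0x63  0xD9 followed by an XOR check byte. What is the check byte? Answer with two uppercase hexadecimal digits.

XOR the bytes together:
  start with 0x6E
  0x6E ⊕ 0xCA = 0xA4
  0xA4 ⊕ 0x73 = 0xD7
  0xD7 ⊕ 0x02 = 0xD5
  0xD5 ⊕ 0x63 = 0xB6
  0xB6 ⊕ 0xD9 = 0x6F

6F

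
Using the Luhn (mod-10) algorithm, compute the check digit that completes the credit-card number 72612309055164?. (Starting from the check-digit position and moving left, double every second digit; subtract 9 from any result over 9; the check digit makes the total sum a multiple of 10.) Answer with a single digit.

2

Partial digits right→left: 4 6 1 5 5 0 9 0 3 2 1 6 2 7
Double every second digit counting from the check-digit position (so the 1st, 3rd, 5th, ... of the partial from the right).
  doubled (with −9 where >9): 8 2 1 9 6 2 4 → sum 32
  kept as-is: 6 5 0 0 2 6 7 → sum 26
Total = 32 + 26 = 58.
Check digit = (10 − (58 mod 10)) mod 10 = 2.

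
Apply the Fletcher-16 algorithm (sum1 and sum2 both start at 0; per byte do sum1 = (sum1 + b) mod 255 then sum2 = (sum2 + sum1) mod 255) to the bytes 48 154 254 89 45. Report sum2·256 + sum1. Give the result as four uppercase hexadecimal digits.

3850

Running sums (mod 255):
  after byte 0 (48): sum1=48, sum2=48
  after byte 1 (154): sum1=202, sum2=250
  after byte 2 (254): sum1=201, sum2=196
  after byte 3 (89): sum1=35, sum2=231
  after byte 4 (45): sum1=80, sum2=56
Checksum = sum2·256 + sum1 = 56·256 + 80 = 14416 = 0x3850.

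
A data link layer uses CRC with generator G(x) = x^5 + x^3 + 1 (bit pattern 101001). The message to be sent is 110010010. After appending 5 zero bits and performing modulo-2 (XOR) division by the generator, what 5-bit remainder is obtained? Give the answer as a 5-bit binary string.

00100

Append 5 zeros: 11001001000000. Divide by 101001 (XOR where the leading bit is 1):
  pos 0: 110010 XOR 101001 = 011011
  pos 1: 110110 XOR 101001 = 011111
  pos 2: 111111 XOR 101001 = 010110
  pos 3: 101100 XOR 101001 = 000101
  pos 6: 101000 XOR 101001 = 000001
Remainder (last 5 bits) = 00100. This is the CRC / FCS.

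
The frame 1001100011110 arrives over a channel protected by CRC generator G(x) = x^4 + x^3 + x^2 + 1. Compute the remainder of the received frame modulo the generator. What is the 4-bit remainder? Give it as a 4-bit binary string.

Modulo-2 division of 1001100011110 by 11101:
  pos 0: 10011 XOR 11101 = 01110
  pos 1: 11100 XOR 11101 = 00001
  pos 5: 10011 XOR 11101 = 01110
  pos 6: 11101 XOR 11101 = 00000
Remainder = 0010 (nonzero — an error is detected).

0010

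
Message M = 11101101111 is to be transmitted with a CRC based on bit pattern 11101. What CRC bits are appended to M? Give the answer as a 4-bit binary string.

Append 4 zeros: 111011011110000. Divide by 11101 (XOR where the leading bit is 1):
  pos 0: 11101 XOR 11101 = 00000
  pos 5: 10111 XOR 11101 = 01010
  pos 6: 10101 XOR 11101 = 01000
  pos 7: 10000 XOR 11101 = 01101
  pos 8: 11010 XOR 11101 = 00111
  pos 10: 11100 XOR 11101 = 00001
Remainder (last 4 bits) = 0001. This is the CRC / FCS.

0001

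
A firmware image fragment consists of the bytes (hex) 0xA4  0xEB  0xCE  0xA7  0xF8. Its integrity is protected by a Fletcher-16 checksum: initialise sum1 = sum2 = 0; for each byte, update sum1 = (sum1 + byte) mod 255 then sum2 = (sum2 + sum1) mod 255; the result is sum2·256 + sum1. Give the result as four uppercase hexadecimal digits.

Running sums (mod 255):
  after byte 0 (0xA4): sum1=164, sum2=164
  after byte 1 (0xEB): sum1=144, sum2=53
  after byte 2 (0xCE): sum1=95, sum2=148
  after byte 3 (0xA7): sum1=7, sum2=155
  after byte 4 (0xF8): sum1=0, sum2=155
Checksum = sum2·256 + sum1 = 155·256 + 0 = 39680 = 0x9B00.

9B00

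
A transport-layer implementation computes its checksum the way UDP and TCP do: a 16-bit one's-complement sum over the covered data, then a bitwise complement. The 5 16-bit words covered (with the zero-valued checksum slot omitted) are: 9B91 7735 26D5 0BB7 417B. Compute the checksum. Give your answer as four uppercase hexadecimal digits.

One's-complement addition (fold any carry out of bit 15 back into bit 0):
  0x9B91 + 0x7735 = 0x112C6 → wrap carry → 0x12C7
  0x12C7 + 0x26D5 = 0x0399C
  0x399C + 0x0BB7 = 0x04553
  0x4553 + 0x417B = 0x086CE
One's-complement sum = 0x86CE.
Checksum = ~0x86CE & 0xFFFF = 0x7931.

7931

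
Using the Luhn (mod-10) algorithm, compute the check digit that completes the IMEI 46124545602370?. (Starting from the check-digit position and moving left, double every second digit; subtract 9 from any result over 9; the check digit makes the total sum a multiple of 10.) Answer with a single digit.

7

Partial digits right→left: 0 7 3 2 0 6 5 4 5 4 2 1 6 4
Double every second digit counting from the check-digit position (so the 1st, 3rd, 5th, ... of the partial from the right).
  doubled (with −9 where >9): 0 6 0 1 1 4 3 → sum 15
  kept as-is: 7 2 6 4 4 1 4 → sum 28
Total = 15 + 28 = 43.
Check digit = (10 − (43 mod 10)) mod 10 = 7.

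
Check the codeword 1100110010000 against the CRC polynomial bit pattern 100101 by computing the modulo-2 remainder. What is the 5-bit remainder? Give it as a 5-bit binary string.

Modulo-2 division of 1100110010000 by 100101:
  pos 0: 110011 XOR 100101 = 010110
  pos 1: 101100 XOR 100101 = 001001
  pos 3: 100101 XOR 100101 = 000000
Remainder = 00000 (zero — the frame passes the CRC check).

00000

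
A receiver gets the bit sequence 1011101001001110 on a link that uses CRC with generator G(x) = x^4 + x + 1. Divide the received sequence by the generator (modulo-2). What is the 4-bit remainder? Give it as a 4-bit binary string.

0101

Modulo-2 division of 1011101001001110 by 10011:
  pos 0: 10111 XOR 10011 = 00100
  pos 2: 10001 XOR 10011 = 00010
  pos 5: 10001 XOR 10011 = 00010
  pos 8: 10001 XOR 10011 = 00010
  pos 11: 10110 XOR 10011 = 00101
Remainder = 0101 (nonzero — an error is detected).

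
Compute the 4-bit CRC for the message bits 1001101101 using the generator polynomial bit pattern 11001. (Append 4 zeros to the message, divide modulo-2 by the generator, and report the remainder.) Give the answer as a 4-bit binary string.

1000

Append 4 zeros: 10011011010000. Divide by 11001 (XOR where the leading bit is 1):
  pos 0: 10011 XOR 11001 = 01010
  pos 1: 10100 XOR 11001 = 01101
  pos 2: 11011 XOR 11001 = 00010
  pos 5: 10101 XOR 11001 = 01100
  pos 6: 11000 XOR 11001 = 00001
Remainder (last 4 bits) = 1000. This is the CRC / FCS.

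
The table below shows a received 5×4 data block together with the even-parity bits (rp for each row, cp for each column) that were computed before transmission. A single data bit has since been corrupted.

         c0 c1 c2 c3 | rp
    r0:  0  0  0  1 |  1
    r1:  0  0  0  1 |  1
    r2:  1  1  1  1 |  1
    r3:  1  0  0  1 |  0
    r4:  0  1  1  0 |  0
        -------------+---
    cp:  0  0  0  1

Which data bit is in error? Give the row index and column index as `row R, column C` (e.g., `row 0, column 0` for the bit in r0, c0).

Recompute each row's even parity and compare to rp:
  r0: data parity 1, sent rp 1 → ok
  r1: data parity 1, sent rp 1 → ok
  r2: data parity 0, sent rp 1 → mismatch
  r3: data parity 0, sent rp 0 → ok
  r4: data parity 0, sent rp 0 → ok
Recompute each column's even parity and compare to cp:
  c0: data parity 0, sent cp 0 → ok
  c1: data parity 0, sent cp 0 → ok
  c2: data parity 0, sent cp 0 → ok
  c3: data parity 0, sent cp 1 → mismatch
Exactly one row (r2) and one column (c3) fail → the flipped bit is at their intersection.

row 2, column 3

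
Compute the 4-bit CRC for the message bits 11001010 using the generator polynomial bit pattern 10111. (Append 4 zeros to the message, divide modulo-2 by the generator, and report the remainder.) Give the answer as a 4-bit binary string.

0000

Append 4 zeros: 110010100000. Divide by 10111 (XOR where the leading bit is 1):
  pos 0: 11001 XOR 10111 = 01110
  pos 1: 11100 XOR 10111 = 01011
  pos 2: 10111 XOR 10111 = 00000
Remainder (last 4 bits) = 0000. This is the CRC / FCS.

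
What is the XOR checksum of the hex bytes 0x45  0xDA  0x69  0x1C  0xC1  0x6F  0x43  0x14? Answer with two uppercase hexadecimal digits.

XOR the bytes together:
  start with 0x45
  0x45 ⊕ 0xDA = 0x9F
  0x9F ⊕ 0x69 = 0xF6
  0xF6 ⊕ 0x1C = 0xEA
  0xEA ⊕ 0xC1 = 0x2B
  0x2B ⊕ 0x6F = 0x44
  0x44 ⊕ 0x43 = 0x07
  0x07 ⊕ 0x14 = 0x13

13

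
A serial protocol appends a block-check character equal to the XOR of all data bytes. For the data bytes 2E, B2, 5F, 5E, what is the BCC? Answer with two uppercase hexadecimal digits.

9D

XOR the bytes together:
  start with 0x2E
  0x2E ⊕ 0xB2 = 0x9C
  0x9C ⊕ 0x5F = 0xC3
  0xC3 ⊕ 0x5E = 0x9D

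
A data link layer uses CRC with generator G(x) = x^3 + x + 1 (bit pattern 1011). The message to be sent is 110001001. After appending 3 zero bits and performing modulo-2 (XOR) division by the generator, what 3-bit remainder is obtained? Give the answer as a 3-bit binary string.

011

Append 3 zeros: 110001001000. Divide by 1011 (XOR where the leading bit is 1):
  pos 0: 1100 XOR 1011 = 0111
  pos 1: 1110 XOR 1011 = 0101
  pos 2: 1011 XOR 1011 = 0000
  pos 8: 1000 XOR 1011 = 0011
Remainder (last 3 bits) = 011. This is the CRC / FCS.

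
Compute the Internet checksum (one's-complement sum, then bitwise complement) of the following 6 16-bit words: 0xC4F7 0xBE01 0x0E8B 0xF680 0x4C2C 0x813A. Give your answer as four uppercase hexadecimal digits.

One's-complement addition (fold any carry out of bit 15 back into bit 0):
  0xC4F7 + 0xBE01 = 0x182F8 → wrap carry → 0x82F9
  0x82F9 + 0x0E8B = 0x09184
  0x9184 + 0xF680 = 0x18804 → wrap carry → 0x8805
  0x8805 + 0x4C2C = 0x0D431
  0xD431 + 0x813A = 0x1556B → wrap carry → 0x556C
One's-complement sum = 0x556C.
Checksum = ~0x556C & 0xFFFF = 0xAA93.

AA93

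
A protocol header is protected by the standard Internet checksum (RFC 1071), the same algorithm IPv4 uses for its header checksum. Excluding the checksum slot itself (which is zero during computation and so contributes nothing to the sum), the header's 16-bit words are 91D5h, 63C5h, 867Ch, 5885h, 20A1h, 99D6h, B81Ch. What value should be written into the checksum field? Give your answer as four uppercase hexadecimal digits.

One's-complement addition (fold any carry out of bit 15 back into bit 0):
  0x91D5 + 0x63C5 = 0x0F59A
  0xF59A + 0x867C = 0x17C16 → wrap carry → 0x7C17
  0x7C17 + 0x5885 = 0x0D49C
  0xD49C + 0x20A1 = 0x0F53D
  0xF53D + 0x99D6 = 0x18F13 → wrap carry → 0x8F14
  0x8F14 + 0xB81C = 0x14730 → wrap carry → 0x4731
One's-complement sum = 0x4731.
Checksum = ~0x4731 & 0xFFFF = 0xB8CE.

B8CE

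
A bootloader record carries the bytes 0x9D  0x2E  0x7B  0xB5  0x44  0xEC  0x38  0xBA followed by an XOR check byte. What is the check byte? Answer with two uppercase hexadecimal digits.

XOR the bytes together:
  start with 0x9D
  0x9D ⊕ 0x2E = 0xB3
  0xB3 ⊕ 0x7B = 0xC8
  0xC8 ⊕ 0xB5 = 0x7D
  0x7D ⊕ 0x44 = 0x39
  0x39 ⊕ 0xEC = 0xD5
  0xD5 ⊕ 0x38 = 0xED
  0xED ⊕ 0xBA = 0x57

57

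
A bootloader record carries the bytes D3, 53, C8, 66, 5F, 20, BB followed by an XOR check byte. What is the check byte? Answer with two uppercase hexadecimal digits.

EA

XOR the bytes together:
  start with 0xD3
  0xD3 ⊕ 0x53 = 0x80
  0x80 ⊕ 0xC8 = 0x48
  0x48 ⊕ 0x66 = 0x2E
  0x2E ⊕ 0x5F = 0x71
  0x71 ⊕ 0x20 = 0x51
  0x51 ⊕ 0xBB = 0xEA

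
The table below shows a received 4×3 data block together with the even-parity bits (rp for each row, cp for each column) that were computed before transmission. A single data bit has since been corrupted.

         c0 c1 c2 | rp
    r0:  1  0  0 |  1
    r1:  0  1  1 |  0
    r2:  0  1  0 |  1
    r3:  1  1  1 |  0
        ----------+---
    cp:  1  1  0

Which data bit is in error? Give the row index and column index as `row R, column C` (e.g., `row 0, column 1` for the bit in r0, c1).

row 3, column 0

Recompute each row's even parity and compare to rp:
  r0: data parity 1, sent rp 1 → ok
  r1: data parity 0, sent rp 0 → ok
  r2: data parity 1, sent rp 1 → ok
  r3: data parity 1, sent rp 0 → mismatch
Recompute each column's even parity and compare to cp:
  c0: data parity 0, sent cp 1 → mismatch
  c1: data parity 1, sent cp 1 → ok
  c2: data parity 0, sent cp 0 → ok
Exactly one row (r3) and one column (c0) fail → the flipped bit is at their intersection.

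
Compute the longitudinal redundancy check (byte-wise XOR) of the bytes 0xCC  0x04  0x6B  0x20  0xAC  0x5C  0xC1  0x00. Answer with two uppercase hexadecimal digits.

XOR the bytes together:
  start with 0xCC
  0xCC ⊕ 0x04 = 0xC8
  0xC8 ⊕ 0x6B = 0xA3
  0xA3 ⊕ 0x20 = 0x83
  0x83 ⊕ 0xAC = 0x2F
  0x2F ⊕ 0x5C = 0x73
  0x73 ⊕ 0xC1 = 0xB2
  0xB2 ⊕ 0x00 = 0xB2

B2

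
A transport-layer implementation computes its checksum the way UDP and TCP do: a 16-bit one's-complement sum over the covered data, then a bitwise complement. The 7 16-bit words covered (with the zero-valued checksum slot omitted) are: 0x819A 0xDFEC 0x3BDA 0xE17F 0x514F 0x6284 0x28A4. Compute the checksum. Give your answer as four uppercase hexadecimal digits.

One's-complement addition (fold any carry out of bit 15 back into bit 0):
  0x819A + 0xDFEC = 0x16186 → wrap carry → 0x6187
  0x6187 + 0x3BDA = 0x09D61
  0x9D61 + 0xE17F = 0x17EE0 → wrap carry → 0x7EE1
  0x7EE1 + 0x514F = 0x0D030
  0xD030 + 0x6284 = 0x132B4 → wrap carry → 0x32B5
  0x32B5 + 0x28A4 = 0x05B59
One's-complement sum = 0x5B59.
Checksum = ~0x5B59 & 0xFFFF = 0xA4A6.

A4A6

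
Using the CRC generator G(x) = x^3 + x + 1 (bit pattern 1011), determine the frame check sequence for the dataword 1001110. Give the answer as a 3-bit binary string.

Append 3 zeros: 1001110000. Divide by 1011 (XOR where the leading bit is 1):
  pos 0: 1001 XOR 1011 = 0010
  pos 2: 1011 XOR 1011 = 0000
Remainder (last 3 bits) = 000. This is the CRC / FCS.

000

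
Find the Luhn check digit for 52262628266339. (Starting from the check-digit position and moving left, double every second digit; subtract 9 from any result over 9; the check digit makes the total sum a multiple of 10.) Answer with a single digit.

3

Partial digits right→left: 9 3 3 6 6 2 8 2 6 2 6 2 2 5
Double every second digit counting from the check-digit position (so the 1st, 3rd, 5th, ... of the partial from the right).
  doubled (with −9 where >9): 9 6 3 7 3 3 4 → sum 35
  kept as-is: 3 6 2 2 2 2 5 → sum 22
Total = 35 + 22 = 57.
Check digit = (10 − (57 mod 10)) mod 10 = 3.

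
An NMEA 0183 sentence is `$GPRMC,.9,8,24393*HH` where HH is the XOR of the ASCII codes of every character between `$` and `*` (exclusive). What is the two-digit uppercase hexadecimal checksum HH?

77

XOR the ASCII codes of the payload characters:
  'G' = 0x47 → acc = 0x47
  'P' = 0x50 → acc = 0x17
  'R' = 0x52 → acc = 0x45
  'M' = 0x4D → acc = 0x08
  'C' = 0x43 → acc = 0x4B
  ',' = 0x2C → acc = 0x67
  '.' = 0x2E → acc = 0x49
  '9' = 0x39 → acc = 0x70
  ',' = 0x2C → acc = 0x5C
  '8' = 0x38 → acc = 0x64
  ',' = 0x2C → acc = 0x48
  '2' = 0x32 → acc = 0x7A
  '4' = 0x34 → acc = 0x4E
  '3' = 0x33 → acc = 0x7D
  '9' = 0x39 → acc = 0x44
  '3' = 0x33 → acc = 0x77
Checksum = 0x77.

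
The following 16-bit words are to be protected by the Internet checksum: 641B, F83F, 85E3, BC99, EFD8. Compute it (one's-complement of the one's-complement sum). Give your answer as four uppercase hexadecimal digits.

One's-complement addition (fold any carry out of bit 15 back into bit 0):
  0x641B + 0xF83F = 0x15C5A → wrap carry → 0x5C5B
  0x5C5B + 0x85E3 = 0x0E23E
  0xE23E + 0xBC99 = 0x19ED7 → wrap carry → 0x9ED8
  0x9ED8 + 0xEFD8 = 0x18EB0 → wrap carry → 0x8EB1
One's-complement sum = 0x8EB1.
Checksum = ~0x8EB1 & 0xFFFF = 0x714E.

714E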